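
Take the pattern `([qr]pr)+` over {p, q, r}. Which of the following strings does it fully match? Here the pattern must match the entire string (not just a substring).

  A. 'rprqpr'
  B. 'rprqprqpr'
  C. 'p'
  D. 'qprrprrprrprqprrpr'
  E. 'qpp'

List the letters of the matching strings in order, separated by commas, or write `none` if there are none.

A, B, D

A → match
B → match
C → no match — must end with 'pr'
D → match
E → no match — must end with 'pr'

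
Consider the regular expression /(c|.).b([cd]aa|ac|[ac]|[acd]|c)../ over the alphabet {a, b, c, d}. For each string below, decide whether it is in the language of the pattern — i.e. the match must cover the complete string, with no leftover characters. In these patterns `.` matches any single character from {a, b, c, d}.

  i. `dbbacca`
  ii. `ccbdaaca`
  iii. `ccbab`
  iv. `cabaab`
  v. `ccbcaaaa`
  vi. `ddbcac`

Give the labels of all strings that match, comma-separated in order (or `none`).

i. `dbbacca` → match
ii. `ccbdaaca` → match
iii. `ccbab` → no match
iv. `cabaab` → match
v. `ccbcaaaa` → match
vi. `ddbcac` → match

i, ii, iv, v, vi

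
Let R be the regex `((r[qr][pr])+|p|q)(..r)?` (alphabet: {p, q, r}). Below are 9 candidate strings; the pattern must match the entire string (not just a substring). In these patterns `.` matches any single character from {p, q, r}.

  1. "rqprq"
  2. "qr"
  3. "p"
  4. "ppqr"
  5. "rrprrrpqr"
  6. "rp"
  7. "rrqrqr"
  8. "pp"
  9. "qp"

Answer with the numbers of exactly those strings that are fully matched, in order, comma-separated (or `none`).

1 → no match
2 → no match
3 → match
4 → match
5 → match
6 → no match
7 → no match
8 → no match
9 → no match

3, 4, 5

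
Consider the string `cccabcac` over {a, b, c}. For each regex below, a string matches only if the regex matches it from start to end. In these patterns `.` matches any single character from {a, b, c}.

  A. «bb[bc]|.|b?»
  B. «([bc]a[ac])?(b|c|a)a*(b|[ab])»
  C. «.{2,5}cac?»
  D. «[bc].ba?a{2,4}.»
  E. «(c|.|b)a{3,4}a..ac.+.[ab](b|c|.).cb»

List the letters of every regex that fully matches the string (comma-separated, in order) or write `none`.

A → no match
B → no match
C → match
D → no match
E → no match — must end with `cb`

C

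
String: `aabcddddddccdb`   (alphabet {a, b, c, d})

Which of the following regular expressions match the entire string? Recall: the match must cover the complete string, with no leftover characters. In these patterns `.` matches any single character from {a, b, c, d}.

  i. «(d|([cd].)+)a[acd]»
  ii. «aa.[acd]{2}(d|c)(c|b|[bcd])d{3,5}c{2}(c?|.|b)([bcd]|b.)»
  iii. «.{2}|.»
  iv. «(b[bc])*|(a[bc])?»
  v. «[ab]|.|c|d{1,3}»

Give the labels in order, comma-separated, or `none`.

i → no match
ii → match
iii → no match
iv → no match
v → no match

ii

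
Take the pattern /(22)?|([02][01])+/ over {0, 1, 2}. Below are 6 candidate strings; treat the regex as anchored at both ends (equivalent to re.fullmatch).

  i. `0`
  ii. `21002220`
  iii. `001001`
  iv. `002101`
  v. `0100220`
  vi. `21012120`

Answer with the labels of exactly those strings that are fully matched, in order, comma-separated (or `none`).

i. `0` → no match
ii. `21002220` → no match
iii. `001001` → no match
iv. `002101` → match
v. `0100220` → no match
vi. `21012120` → match

iv, vi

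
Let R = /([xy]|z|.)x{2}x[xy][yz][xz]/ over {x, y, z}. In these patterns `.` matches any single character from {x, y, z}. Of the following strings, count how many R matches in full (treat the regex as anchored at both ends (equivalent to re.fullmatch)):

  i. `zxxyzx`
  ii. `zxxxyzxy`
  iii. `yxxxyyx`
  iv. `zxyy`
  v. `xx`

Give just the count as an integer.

1

i → no match
ii → no match
iii → match
iv → no match
v → no match
Total matched: 1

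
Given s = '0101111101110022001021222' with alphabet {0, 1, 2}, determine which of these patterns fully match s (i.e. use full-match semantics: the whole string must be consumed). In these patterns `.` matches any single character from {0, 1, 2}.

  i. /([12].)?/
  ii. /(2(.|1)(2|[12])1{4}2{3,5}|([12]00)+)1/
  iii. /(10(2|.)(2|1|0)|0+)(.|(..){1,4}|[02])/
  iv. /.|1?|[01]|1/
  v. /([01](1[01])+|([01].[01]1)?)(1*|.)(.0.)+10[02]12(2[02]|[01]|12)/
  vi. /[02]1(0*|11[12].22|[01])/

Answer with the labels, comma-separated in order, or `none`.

i → no match
ii → no match — must end with '1'
iii → no match
iv → no match
v → match
vi → no match

v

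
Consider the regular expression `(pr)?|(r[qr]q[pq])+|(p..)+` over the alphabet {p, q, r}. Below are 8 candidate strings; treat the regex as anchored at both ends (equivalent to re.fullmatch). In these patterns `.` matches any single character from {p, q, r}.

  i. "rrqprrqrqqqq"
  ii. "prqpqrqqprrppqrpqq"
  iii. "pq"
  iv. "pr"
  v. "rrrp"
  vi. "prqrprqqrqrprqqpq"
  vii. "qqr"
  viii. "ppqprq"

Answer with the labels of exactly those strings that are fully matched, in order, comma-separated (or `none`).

i. "rrqprrqrqqqq" → no match
ii → no match
iii. "pq" → no match
iv. "pr" → match
v. "rrrp" → no match
vi → no match
vii. "qqr" → no match
viii. "ppqprq" → match

iv, viii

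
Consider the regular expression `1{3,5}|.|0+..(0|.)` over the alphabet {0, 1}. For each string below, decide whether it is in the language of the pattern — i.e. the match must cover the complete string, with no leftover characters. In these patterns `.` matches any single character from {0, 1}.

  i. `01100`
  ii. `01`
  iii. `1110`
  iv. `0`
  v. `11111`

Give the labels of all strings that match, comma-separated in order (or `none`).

i. `01100` → no match
ii. `01` → no match
iii. `1110` → no match
iv. `0` → match
v. `11111` → match

iv, v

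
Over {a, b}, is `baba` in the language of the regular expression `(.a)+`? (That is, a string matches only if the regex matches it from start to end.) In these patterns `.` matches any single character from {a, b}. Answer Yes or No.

Yes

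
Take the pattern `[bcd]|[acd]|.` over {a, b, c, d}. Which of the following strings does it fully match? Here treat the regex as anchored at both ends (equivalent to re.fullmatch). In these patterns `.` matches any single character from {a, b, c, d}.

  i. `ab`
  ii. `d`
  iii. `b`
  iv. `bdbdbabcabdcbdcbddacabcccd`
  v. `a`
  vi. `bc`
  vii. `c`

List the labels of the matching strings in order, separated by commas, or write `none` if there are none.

i → no match
ii → match
iii → match
iv → no match
v → match
vi → no match
vii → match

ii, iii, v, vii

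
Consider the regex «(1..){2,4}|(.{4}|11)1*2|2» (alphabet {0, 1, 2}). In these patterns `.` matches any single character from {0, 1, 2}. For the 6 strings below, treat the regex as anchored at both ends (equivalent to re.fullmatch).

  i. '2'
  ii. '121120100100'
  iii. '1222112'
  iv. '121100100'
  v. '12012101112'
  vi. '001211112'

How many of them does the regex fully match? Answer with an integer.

i → match
ii → match
iii → match
iv → match
v → no match
vi → match
Total matched: 5

5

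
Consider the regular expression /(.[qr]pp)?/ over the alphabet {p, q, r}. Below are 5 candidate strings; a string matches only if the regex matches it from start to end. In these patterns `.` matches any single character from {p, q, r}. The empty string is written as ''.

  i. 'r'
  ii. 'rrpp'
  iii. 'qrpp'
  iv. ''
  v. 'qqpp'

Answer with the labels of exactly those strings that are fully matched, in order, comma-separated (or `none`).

ii, iii, iv, v

i → no match
ii → match
iii → match
iv → match
v → match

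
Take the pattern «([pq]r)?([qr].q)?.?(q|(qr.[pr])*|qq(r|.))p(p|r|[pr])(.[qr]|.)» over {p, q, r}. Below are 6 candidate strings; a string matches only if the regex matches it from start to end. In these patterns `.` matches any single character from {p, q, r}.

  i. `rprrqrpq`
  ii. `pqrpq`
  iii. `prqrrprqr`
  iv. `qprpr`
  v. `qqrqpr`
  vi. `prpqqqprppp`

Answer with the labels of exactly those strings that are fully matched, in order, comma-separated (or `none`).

iv

i → no match
ii → no match
iii → no match
iv → match
v → no match
vi → no match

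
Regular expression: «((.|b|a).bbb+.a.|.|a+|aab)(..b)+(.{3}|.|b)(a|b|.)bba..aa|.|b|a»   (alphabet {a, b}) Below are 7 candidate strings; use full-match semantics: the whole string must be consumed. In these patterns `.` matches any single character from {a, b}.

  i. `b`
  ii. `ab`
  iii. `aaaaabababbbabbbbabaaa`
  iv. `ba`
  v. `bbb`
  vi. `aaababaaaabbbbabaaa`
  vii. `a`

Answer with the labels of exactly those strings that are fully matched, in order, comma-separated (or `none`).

i, iii, vii

i → match
ii → no match
iii → match
iv → no match
v → no match
vi → no match
vii → match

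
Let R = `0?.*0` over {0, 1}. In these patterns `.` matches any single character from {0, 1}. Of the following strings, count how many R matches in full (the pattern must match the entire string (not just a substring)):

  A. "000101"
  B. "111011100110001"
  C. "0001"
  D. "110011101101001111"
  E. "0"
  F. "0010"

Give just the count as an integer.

A → no match — must end with "0"
B → no match — must end with "0"
C → no match — must end with "0"
D → no match — must end with "0"
E → match
F → match
Total matched: 2

2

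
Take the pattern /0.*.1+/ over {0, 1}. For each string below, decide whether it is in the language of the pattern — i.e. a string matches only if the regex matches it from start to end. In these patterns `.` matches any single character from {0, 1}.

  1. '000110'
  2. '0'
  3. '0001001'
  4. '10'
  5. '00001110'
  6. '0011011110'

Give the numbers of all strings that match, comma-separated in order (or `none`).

1 → no match — must end with '1'
2 → no match — must end with '1'
3 → match
4 → no match — must start with '0'
5 → no match — must end with '1'
6 → no match — must end with '1'

3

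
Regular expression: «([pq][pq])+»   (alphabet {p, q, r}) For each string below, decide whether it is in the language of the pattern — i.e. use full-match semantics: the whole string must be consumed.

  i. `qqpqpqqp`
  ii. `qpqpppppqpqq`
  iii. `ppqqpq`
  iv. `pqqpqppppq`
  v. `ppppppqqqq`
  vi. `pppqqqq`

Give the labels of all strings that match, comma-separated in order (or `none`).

i, ii, iii, iv, v

i → match
ii → match
iii → match
iv → match
v → match
vi → no match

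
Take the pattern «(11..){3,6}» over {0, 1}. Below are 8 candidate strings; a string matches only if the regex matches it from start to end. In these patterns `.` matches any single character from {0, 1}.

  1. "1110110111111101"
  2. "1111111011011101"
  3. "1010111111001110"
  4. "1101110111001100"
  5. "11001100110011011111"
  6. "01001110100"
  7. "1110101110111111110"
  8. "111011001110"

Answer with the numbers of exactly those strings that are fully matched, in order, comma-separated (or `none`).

1 → match
2 → match
3 → no match — must start with "11"
4 → match
5 → match
6 → no match — must start with "11"
7 → no match
8 → match

1, 2, 4, 5, 8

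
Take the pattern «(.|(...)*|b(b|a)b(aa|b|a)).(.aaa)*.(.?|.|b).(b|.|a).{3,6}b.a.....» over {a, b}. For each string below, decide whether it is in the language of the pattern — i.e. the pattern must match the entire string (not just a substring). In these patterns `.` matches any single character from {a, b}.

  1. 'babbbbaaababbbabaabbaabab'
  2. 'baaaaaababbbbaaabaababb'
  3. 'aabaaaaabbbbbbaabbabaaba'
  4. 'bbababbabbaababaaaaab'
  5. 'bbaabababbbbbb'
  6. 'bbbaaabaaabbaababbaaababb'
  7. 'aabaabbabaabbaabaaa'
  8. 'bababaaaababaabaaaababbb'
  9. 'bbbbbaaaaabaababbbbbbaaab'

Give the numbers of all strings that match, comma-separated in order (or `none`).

1 → no match
2 → no match
3 → match
4 → no match
5 → no match
6 → match
7 → match
8 → no match
9 → no match

3, 6, 7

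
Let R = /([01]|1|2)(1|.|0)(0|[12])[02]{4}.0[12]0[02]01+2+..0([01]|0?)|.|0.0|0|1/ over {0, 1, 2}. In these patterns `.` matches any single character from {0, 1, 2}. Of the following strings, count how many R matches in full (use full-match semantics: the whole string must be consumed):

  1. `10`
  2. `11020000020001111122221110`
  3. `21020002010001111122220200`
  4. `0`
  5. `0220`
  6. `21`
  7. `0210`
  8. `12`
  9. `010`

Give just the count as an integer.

1 → no match
2 → no match
3 → match
4 → match
5 → no match
6 → no match
7 → no match
8 → no match
9 → match
Total matched: 3

3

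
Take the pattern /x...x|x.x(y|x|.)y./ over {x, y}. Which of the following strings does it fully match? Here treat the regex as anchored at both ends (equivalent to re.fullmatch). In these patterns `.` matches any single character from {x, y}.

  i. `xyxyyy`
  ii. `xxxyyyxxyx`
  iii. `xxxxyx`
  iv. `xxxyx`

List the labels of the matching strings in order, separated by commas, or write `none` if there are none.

i, iii, iv

i. `xyxyyy` → match
ii. `xxxyyyxxyx` → no match
iii. `xxxxyx` → match
iv. `xxxyx` → match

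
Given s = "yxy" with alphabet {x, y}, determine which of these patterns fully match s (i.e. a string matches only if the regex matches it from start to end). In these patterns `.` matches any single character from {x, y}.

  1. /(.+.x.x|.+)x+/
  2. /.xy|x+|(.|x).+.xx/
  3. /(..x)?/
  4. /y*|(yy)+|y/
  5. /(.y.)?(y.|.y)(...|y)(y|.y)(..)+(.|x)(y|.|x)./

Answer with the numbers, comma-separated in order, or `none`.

1 → no match — must end with "x"
2 → match
3 → no match
4 → no match
5 → no match

2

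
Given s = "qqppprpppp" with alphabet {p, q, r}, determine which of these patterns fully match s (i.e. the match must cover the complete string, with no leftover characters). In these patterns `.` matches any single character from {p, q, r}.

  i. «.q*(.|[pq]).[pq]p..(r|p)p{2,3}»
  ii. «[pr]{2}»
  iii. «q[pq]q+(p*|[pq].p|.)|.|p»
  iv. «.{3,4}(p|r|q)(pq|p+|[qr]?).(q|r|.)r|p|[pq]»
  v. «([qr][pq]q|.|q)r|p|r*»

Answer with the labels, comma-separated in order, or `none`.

i

i → match
ii → no match
iii → no match
iv → no match
v → no match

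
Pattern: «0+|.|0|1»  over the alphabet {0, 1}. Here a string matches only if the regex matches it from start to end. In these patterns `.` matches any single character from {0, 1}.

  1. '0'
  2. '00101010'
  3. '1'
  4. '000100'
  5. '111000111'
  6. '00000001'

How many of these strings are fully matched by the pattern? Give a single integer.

2

1 → match
2 → no match
3 → match
4 → no match
5 → no match
6 → no match
Total matched: 2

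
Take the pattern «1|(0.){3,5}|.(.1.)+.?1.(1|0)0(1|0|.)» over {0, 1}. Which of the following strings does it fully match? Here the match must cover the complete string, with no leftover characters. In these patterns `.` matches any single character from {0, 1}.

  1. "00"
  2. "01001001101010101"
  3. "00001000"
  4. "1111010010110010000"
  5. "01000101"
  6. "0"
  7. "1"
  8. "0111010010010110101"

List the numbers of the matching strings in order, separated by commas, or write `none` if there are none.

4, 5, 7, 8

1 → no match
2 → no match
3 → no match
4 → match
5 → match
6 → no match
7 → match
8 → match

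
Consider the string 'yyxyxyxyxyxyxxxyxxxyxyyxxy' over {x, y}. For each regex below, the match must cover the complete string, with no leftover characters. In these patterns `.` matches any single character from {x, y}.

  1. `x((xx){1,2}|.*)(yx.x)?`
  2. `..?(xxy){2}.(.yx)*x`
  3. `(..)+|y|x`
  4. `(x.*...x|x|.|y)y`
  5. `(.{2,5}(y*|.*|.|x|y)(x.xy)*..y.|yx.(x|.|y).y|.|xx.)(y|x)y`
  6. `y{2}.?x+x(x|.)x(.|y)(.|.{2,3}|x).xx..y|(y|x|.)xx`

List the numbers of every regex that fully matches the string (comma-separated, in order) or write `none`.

1 → no match — must start with 'x'
2 → no match — must end with 'x'
3 → match
4 → no match
5 → match
6 → no match

3, 5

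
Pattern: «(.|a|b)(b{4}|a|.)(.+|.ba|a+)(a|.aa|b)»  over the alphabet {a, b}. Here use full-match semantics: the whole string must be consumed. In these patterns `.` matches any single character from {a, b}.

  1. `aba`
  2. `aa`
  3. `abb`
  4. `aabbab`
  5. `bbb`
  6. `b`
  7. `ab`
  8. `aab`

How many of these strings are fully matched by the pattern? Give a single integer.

1 → no match
2 → no match
3 → no match
4 → match
5 → no match
6 → no match
7 → no match
8 → no match
Total matched: 1

1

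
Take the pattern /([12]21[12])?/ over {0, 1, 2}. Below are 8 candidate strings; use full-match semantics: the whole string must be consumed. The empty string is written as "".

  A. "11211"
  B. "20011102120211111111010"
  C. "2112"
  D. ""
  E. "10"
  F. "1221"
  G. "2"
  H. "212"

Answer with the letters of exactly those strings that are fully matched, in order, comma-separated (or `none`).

A → no match
B → no match
C → no match
D → match
E → no match
F → no match
G → no match
H → no match

D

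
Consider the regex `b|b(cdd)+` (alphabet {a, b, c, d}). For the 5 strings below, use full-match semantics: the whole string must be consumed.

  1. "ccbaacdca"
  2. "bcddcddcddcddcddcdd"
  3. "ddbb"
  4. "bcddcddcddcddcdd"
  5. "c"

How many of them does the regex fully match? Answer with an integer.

2

1 → no match
2 → match
3 → no match
4 → match
5 → no match
Total matched: 2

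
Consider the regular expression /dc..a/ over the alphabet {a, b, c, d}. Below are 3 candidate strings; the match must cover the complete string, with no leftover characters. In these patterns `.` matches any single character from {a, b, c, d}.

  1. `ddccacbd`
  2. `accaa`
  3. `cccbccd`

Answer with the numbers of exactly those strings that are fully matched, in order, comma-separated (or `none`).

none

1 → no match — must start with `dc`
2 → no match — must start with `dc`
3 → no match — must start with `dc`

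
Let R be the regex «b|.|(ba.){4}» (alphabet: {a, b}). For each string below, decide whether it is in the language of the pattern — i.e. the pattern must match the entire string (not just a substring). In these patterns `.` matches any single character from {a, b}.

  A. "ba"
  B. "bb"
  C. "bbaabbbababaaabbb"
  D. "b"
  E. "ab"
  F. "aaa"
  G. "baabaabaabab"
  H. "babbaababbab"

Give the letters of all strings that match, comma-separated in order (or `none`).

A. "ba" → no match
B. "bb" → no match
C → no match
D. "b" → match
E. "ab" → no match
F. "aaa" → no match
G. "baabaabaabab" → match
H. "babbaababbab" → match

D, G, H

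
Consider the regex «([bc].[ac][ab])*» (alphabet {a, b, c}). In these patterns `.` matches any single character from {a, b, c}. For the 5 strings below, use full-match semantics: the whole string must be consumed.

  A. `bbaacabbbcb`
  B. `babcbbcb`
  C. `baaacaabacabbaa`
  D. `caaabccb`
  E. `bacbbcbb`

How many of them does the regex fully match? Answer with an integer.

1

A → no match
B → no match
C → no match
D → match
E → no match
Total matched: 1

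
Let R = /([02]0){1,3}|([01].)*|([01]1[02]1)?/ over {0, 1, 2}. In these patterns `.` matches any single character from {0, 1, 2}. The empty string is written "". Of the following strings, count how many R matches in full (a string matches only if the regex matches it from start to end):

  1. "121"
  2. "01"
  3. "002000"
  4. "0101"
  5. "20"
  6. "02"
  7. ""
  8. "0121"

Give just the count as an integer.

7

1 → no match
2 → match
3 → match
4 → match
5 → match
6 → match
7 → match
8 → match
Total matched: 7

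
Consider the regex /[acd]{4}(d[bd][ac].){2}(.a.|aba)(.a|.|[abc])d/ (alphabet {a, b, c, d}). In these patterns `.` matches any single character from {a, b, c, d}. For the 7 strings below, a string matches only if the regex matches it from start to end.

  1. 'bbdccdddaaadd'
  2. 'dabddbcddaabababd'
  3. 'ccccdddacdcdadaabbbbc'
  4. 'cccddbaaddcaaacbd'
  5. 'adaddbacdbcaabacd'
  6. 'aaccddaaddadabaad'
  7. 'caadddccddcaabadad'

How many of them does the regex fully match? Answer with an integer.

1 → no match
2 → no match
3 → no match — must end with 'd'
4 → match
5 → match
6 → match
7 → match
Total matched: 4

4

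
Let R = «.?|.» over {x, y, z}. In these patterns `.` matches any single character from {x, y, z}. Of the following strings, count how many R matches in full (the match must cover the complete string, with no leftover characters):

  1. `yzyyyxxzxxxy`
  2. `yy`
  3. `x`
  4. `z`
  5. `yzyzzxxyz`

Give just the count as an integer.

2

1 → no match
2 → no match
3 → match
4 → match
5 → no match
Total matched: 2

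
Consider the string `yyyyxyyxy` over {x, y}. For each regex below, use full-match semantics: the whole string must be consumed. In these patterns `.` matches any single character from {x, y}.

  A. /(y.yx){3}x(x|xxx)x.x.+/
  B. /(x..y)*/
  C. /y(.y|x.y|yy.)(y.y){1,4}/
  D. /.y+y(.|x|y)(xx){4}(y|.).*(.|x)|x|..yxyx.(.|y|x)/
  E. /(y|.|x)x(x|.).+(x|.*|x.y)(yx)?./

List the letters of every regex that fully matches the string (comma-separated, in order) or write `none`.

C

A → no match
B → no match
C → match
D → no match
E → no match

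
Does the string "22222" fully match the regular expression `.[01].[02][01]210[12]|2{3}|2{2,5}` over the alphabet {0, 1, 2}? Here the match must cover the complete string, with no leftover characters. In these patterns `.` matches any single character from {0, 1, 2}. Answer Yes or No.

Yes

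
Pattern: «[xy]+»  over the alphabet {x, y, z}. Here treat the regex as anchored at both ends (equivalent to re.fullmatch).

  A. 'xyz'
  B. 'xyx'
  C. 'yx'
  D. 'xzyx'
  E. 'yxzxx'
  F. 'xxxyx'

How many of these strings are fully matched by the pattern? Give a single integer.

A → no match
B → match
C → match
D → no match
E → no match
F → match
Total matched: 3

3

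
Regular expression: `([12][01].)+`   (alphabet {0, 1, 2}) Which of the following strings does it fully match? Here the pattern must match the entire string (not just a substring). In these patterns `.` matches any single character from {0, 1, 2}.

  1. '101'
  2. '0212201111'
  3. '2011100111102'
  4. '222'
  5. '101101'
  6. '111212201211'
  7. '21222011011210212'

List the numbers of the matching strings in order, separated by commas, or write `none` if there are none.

1, 5, 6

1 → match
2 → no match
3 → no match
4 → no match
5 → match
6 → match
7 → no match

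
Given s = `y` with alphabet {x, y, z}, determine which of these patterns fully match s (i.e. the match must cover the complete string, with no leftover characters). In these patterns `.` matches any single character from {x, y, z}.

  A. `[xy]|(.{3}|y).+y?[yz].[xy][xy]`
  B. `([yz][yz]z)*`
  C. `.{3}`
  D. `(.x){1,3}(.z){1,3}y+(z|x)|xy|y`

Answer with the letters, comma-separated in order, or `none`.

A → match
B → no match
C → no match
D → match

A, D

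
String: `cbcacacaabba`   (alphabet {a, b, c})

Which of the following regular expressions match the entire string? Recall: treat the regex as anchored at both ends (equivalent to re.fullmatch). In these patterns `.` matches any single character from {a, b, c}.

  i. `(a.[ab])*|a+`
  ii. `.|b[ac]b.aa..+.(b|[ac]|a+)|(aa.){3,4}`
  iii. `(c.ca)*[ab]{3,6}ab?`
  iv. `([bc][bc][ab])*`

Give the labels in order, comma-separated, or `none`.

iii

i → no match
ii → no match
iii → match
iv → no match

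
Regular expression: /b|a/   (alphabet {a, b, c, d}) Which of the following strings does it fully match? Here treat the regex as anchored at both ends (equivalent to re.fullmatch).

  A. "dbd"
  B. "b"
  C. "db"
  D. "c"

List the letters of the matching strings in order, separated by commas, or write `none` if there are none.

A → no match
B → match
C → no match
D → no match

B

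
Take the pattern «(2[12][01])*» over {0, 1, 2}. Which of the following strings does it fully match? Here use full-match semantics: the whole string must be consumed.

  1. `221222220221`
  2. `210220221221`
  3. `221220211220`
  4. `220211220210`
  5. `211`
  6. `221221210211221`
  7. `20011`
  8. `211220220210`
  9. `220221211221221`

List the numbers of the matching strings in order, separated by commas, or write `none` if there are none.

1. `221222220221` → no match
2. `210220221221` → match
3. `221220211220` → match
4. `220211220210` → match
5. `211` → match
6 → match
7. `20011` → no match
8. `211220220210` → match
9 → match

2, 3, 4, 5, 6, 8, 9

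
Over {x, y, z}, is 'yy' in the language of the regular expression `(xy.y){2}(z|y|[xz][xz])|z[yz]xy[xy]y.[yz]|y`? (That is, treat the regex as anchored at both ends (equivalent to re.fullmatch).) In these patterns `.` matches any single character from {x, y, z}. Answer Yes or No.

No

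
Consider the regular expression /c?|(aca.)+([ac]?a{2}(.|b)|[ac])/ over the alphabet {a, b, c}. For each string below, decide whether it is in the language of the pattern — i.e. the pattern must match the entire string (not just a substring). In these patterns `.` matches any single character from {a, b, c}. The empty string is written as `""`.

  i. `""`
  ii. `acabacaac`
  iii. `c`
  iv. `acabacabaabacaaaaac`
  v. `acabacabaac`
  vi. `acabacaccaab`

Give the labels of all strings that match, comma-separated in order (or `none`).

i, ii, iii, v, vi

i → match
ii → match
iii → match
iv → no match
v → match
vi → match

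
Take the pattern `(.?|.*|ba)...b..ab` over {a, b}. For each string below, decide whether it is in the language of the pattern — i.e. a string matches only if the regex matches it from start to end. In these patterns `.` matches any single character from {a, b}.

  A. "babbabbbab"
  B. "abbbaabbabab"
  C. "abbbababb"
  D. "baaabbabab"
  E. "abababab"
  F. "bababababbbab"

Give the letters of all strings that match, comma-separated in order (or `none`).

A, B, D, E, F

A. "babbabbbab" → match
B. "abbbaabbabab" → match
C. "abbbababb" → no match — must end with "ab"
D. "baaabbabab" → match
E. "abababab" → match
F → match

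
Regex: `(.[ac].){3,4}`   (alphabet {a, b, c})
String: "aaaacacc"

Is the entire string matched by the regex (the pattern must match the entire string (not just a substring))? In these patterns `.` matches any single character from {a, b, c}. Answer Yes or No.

No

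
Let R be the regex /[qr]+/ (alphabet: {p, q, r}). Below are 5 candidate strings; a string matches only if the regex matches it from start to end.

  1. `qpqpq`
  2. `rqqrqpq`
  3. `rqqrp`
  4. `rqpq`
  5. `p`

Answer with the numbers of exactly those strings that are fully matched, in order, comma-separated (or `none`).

none

1 → no match
2 → no match
3 → no match
4 → no match
5 → no match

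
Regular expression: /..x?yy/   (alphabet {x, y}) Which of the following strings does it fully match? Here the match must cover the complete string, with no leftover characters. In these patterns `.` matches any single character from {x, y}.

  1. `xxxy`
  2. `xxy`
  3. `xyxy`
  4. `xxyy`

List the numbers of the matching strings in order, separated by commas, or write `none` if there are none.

4

1 → no match — must end with `yy`
2 → no match — must end with `yy`
3 → no match — must end with `yy`
4 → match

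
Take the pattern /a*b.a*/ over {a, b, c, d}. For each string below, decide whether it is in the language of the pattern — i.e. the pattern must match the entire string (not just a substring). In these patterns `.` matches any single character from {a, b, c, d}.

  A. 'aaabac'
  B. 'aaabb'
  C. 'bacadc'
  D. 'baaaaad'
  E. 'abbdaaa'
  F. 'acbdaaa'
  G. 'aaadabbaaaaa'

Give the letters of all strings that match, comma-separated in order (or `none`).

B

A → no match
B → match
C → no match
D → no match
E → no match
F → no match
G → no match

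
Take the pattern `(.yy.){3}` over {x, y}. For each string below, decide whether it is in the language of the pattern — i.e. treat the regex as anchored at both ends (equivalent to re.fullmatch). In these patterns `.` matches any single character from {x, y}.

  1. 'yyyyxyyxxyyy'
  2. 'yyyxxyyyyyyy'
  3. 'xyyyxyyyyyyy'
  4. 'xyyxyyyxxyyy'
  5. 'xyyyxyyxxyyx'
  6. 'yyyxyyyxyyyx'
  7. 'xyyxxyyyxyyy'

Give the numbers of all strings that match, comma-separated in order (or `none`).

1, 2, 3, 4, 5, 6, 7

1 → match
2 → match
3 → match
4 → match
5 → match
6 → match
7 → match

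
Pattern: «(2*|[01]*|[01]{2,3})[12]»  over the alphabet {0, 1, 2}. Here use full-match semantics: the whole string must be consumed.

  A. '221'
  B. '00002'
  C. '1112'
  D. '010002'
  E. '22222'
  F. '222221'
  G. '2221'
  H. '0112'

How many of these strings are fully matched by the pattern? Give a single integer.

A. '221' → match
B. '00002' → match
C. '1112' → match
D. '010002' → match
E. '22222' → match
F. '222221' → match
G. '2221' → match
H. '0112' → match
Total matched: 8

8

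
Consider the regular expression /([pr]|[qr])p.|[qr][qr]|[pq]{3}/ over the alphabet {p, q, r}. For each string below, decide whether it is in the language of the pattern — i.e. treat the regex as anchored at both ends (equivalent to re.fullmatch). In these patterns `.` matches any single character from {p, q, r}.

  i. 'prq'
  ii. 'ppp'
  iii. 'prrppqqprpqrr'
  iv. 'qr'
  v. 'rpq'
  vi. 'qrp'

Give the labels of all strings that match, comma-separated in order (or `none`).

ii, iv, v

i → no match
ii → match
iii → no match
iv → match
v → match
vi → no match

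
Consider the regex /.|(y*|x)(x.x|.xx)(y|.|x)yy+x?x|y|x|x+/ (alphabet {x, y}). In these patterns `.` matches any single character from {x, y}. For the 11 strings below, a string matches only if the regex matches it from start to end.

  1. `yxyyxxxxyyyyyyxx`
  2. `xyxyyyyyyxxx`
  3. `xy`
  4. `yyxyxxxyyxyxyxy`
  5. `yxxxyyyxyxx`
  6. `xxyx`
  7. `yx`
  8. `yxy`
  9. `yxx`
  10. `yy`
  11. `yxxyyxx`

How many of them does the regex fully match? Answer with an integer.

1 → no match
2. `xyxyyyyyyxxx` → no match
3. `xy` → no match
4 → no match
5. `yxxxyyyxyxx` → no match
6. `xxyx` → no match
7. `yx` → no match
8. `yxy` → no match
9. `yxx` → no match
10. `yy` → no match
11. `yxxyyxx` → no match
Total matched: 0

0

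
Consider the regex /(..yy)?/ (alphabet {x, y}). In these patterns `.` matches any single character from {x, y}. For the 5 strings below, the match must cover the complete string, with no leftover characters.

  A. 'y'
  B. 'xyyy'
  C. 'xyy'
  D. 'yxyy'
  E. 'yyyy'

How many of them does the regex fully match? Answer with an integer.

3

A → no match
B → match
C → no match
D → match
E → match
Total matched: 3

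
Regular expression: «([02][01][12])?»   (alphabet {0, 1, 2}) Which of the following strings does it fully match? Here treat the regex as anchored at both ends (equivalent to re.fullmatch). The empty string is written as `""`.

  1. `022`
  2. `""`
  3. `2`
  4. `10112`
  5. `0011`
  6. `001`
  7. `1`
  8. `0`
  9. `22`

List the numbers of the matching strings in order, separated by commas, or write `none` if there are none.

2, 6

1 → no match
2 → match
3 → no match
4 → no match
5 → no match
6 → match
7 → no match
8 → no match
9 → no match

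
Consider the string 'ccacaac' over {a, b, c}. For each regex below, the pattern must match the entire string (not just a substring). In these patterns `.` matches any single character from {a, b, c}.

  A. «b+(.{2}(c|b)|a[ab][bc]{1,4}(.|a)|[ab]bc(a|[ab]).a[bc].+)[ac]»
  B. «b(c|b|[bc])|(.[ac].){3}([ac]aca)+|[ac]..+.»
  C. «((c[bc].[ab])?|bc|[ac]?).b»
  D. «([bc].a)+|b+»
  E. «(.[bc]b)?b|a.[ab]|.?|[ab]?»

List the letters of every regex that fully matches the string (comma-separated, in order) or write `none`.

A → no match — must start with 'b'
B → match
C → no match — must end with 'b'
D → no match
E → no match

B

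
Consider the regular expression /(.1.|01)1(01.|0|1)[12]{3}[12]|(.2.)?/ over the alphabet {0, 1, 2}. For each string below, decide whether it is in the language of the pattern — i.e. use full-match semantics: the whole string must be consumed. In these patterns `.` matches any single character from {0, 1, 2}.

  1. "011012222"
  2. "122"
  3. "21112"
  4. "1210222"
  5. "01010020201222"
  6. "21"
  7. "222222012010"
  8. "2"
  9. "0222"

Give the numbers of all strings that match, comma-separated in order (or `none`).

1. "011012222" → no match
2. "122" → match
3. "21112" → no match
4. "1210222" → no match
5 → no match
6. "21" → no match
7. "222222012010" → no match
8. "2" → no match
9. "0222" → no match

2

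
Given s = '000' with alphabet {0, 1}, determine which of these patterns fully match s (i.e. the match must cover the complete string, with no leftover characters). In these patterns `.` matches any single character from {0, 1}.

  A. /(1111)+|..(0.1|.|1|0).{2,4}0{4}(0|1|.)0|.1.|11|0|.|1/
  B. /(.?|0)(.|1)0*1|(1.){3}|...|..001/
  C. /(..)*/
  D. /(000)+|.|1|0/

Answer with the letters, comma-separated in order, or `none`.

A → no match
B → match
C → no match
D → match

B, D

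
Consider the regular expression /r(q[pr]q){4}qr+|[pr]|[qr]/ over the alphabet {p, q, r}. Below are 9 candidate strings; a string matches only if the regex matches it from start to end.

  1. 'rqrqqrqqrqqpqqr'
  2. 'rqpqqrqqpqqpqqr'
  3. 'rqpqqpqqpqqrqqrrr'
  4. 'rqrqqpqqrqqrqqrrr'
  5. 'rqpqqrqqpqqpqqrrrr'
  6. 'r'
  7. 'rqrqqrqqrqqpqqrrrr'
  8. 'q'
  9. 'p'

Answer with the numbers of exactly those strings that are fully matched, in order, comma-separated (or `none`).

1 → match
2 → match
3 → match
4 → match
5 → match
6 → match
7 → match
8 → match
9 → match

1, 2, 3, 4, 5, 6, 7, 8, 9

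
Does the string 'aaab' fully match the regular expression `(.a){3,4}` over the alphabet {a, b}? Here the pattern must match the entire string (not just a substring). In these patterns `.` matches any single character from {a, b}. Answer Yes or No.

No

Every match must end with 'a', but 'aaab' does not.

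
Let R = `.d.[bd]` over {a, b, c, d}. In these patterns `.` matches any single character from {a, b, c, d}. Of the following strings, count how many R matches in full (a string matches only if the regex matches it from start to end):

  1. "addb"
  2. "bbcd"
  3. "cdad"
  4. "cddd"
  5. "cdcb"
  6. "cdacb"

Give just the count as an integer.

1 → match
2 → no match
3 → match
4 → match
5 → match
6 → no match
Total matched: 4

4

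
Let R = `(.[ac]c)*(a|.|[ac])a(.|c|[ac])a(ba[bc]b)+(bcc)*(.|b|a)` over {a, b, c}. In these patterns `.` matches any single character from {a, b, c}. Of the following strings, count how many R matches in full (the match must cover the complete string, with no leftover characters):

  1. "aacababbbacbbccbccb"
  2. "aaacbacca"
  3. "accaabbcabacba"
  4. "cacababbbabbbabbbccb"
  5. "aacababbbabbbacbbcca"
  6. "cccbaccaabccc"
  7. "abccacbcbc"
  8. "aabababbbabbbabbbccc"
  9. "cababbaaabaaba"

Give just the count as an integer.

4

1 → match
2 → no match
3 → no match
4 → match
5 → match
6 → no match
7 → no match
8 → match
9 → no match
Total matched: 4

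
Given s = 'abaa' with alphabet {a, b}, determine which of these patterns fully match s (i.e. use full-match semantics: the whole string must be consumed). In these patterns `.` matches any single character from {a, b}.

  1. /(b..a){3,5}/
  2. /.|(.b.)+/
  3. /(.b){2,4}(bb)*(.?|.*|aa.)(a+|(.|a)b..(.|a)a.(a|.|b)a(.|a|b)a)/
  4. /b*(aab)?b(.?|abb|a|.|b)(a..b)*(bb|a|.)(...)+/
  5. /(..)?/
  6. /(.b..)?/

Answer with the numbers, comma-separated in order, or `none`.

6

1 → no match — must start with 'b'
2 → no match
3 → no match
4 → no match
5 → no match
6 → match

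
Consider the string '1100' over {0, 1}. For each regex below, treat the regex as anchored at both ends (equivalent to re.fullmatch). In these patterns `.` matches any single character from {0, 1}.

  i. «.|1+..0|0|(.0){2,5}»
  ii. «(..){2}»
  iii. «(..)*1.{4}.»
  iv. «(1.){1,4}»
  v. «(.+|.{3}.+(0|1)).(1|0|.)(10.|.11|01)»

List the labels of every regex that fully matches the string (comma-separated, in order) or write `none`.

i, ii

i → match
ii → match
iii → no match
iv → no match
v → no match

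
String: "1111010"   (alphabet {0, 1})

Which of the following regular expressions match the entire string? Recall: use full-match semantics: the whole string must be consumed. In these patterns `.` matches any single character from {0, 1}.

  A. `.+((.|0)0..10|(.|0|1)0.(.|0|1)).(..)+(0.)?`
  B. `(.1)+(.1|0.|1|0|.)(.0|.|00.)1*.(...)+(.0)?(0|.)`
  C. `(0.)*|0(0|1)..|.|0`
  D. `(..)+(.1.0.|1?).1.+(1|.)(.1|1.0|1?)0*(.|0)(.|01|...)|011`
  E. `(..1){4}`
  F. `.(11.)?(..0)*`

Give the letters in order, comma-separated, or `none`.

A → no match
B → no match
C → no match
D → no match
E → no match — must end with "1"
F → match

F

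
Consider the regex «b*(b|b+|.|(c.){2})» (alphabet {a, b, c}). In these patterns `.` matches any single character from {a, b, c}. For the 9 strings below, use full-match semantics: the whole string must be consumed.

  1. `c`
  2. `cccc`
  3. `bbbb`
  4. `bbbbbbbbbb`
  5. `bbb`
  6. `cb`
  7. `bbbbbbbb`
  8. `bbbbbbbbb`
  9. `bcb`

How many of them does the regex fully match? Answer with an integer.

7

1. `c` → match
2. `cccc` → match
3. `bbbb` → match
4. `bbbbbbbbbb` → match
5. `bbb` → match
6. `cb` → no match
7. `bbbbbbbb` → match
8. `bbbbbbbbb` → match
9. `bcb` → no match
Total matched: 7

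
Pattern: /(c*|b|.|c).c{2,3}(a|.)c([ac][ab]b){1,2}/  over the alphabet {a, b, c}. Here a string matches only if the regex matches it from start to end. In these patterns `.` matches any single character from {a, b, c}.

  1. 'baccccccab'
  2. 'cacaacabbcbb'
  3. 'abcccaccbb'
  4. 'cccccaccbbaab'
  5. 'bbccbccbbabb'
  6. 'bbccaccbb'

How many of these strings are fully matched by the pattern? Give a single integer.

5

1 → match
2 → no match
3 → match
4 → match
5 → match
6 → match
Total matched: 5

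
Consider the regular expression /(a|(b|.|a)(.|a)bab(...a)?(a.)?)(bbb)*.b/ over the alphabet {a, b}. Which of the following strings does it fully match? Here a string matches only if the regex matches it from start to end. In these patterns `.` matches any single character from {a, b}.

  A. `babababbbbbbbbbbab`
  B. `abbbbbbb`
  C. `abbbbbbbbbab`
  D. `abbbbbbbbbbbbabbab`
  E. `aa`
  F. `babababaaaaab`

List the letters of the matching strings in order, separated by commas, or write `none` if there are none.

A → match
B → no match
C → match
D → no match
E → no match — must end with `b`
F → match

A, C, F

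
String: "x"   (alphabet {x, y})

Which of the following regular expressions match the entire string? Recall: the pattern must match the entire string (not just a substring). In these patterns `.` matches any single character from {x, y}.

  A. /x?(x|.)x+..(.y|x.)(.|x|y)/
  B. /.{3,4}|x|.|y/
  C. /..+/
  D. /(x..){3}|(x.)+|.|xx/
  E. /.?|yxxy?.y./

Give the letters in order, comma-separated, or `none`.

A → no match
B → match
C → no match
D → match
E → match

B, D, E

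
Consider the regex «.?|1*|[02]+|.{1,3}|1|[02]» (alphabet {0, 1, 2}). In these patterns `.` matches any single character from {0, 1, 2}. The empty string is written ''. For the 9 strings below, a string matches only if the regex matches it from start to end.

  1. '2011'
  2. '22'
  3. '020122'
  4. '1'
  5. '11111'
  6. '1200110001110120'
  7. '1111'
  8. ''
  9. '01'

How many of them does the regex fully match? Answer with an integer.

6

1 → no match
2 → match
3 → no match
4 → match
5 → match
6 → no match
7 → match
8 → match
9 → match
Total matched: 6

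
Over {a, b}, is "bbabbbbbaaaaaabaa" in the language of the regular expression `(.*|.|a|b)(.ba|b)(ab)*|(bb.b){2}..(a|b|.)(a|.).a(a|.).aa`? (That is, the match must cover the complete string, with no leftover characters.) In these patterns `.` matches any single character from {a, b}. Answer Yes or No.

No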